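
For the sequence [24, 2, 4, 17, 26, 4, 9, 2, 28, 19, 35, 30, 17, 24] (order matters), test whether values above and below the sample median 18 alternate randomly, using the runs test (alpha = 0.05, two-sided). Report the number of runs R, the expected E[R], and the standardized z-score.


Step 1: Compute median = 18; label A = above, B = below.
Labels in order: ABBBABBBAAAABA  (n_A = 7, n_B = 7)
Step 2: Count runs R = 7.
Step 3: Under H0 (random ordering), E[R] = 2*n_A*n_B/(n_A+n_B) + 1 = 2*7*7/14 + 1 = 8.0000.
        Var[R] = 2*n_A*n_B*(2*n_A*n_B - n_A - n_B) / ((n_A+n_B)^2 * (n_A+n_B-1)) = 8232/2548 = 3.2308.
        SD[R] = 1.7974.
Step 4: Continuity-corrected z = (R + 0.5 - E[R]) / SD[R] = (7 + 0.5 - 8.0000) / 1.7974 = -0.2782.
Step 5: Two-sided p-value via normal approximation = 2*(1 - Phi(|z|)) = 0.780879.
Step 6: alpha = 0.05. fail to reject H0.

R = 7, z = -0.2782, p = 0.780879, fail to reject H0.


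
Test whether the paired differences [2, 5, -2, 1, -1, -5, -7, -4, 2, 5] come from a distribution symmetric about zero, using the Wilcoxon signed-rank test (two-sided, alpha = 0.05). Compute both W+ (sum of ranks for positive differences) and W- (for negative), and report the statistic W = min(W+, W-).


Step 1: Drop any zero differences (none here) and take |d_i|.
|d| = [2, 5, 2, 1, 1, 5, 7, 4, 2, 5]
Step 2: Midrank |d_i| (ties get averaged ranks).
ranks: |2|->4, |5|->8, |2|->4, |1|->1.5, |1|->1.5, |5|->8, |7|->10, |4|->6, |2|->4, |5|->8
Step 3: Attach original signs; sum ranks with positive sign and with negative sign.
W+ = 4 + 8 + 1.5 + 4 + 8 = 25.5
W- = 4 + 1.5 + 8 + 10 + 6 = 29.5
(Check: W+ + W- = 55 should equal n(n+1)/2 = 55.)
Step 4: Test statistic W = min(W+, W-) = 25.5.
Step 5: Ties in |d|, so use the tie-corrected normal approximation.
        E[W] = n(n+1)/4 = 10*11/4 = 27.5.
        Tie groups: |d|=1 (t=2), |d|=2 (t=3), |d|=5 (t=3); sum(t^3 - t) = 54.
        Var[W] = n(n+1)(2n+1)/24 - sum(t^3-t)/48 = 2310/24 - 54/48 = 95.125.
        z = (W - E[W]) / sqrt(Var[W]) = (25.5 - 27.5) / 9.7532 = -0.2051.
        Two-sided p = 2*Phi(z) = 0.837525.
Step 6: alpha = 0.05. fail to reject H0.

W+ = 25.5, W- = 29.5, W = min = 25.5, p = 0.837525, fail to reject H0.


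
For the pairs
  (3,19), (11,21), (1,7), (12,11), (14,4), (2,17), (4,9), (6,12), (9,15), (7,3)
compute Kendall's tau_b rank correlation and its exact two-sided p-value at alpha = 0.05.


Step 1: Enumerate the 45 unordered pairs (i,j) with i<j and classify each by sign(x_j-x_i) * sign(y_j-y_i).
  (1,2):dx=+8,dy=+2->C; (1,3):dx=-2,dy=-12->C; (1,4):dx=+9,dy=-8->D; (1,5):dx=+11,dy=-15->D
  (1,6):dx=-1,dy=-2->C; (1,7):dx=+1,dy=-10->D; (1,8):dx=+3,dy=-7->D; (1,9):dx=+6,dy=-4->D
  (1,10):dx=+4,dy=-16->D; (2,3):dx=-10,dy=-14->C; (2,4):dx=+1,dy=-10->D; (2,5):dx=+3,dy=-17->D
  (2,6):dx=-9,dy=-4->C; (2,7):dx=-7,dy=-12->C; (2,8):dx=-5,dy=-9->C; (2,9):dx=-2,dy=-6->C
  (2,10):dx=-4,dy=-18->C; (3,4):dx=+11,dy=+4->C; (3,5):dx=+13,dy=-3->D; (3,6):dx=+1,dy=+10->C
  (3,7):dx=+3,dy=+2->C; (3,8):dx=+5,dy=+5->C; (3,9):dx=+8,dy=+8->C; (3,10):dx=+6,dy=-4->D
  (4,5):dx=+2,dy=-7->D; (4,6):dx=-10,dy=+6->D; (4,7):dx=-8,dy=-2->C; (4,8):dx=-6,dy=+1->D
  (4,9):dx=-3,dy=+4->D; (4,10):dx=-5,dy=-8->C; (5,6):dx=-12,dy=+13->D; (5,7):dx=-10,dy=+5->D
  (5,8):dx=-8,dy=+8->D; (5,9):dx=-5,dy=+11->D; (5,10):dx=-7,dy=-1->C; (6,7):dx=+2,dy=-8->D
  (6,8):dx=+4,dy=-5->D; (6,9):dx=+7,dy=-2->D; (6,10):dx=+5,dy=-14->D; (7,8):dx=+2,dy=+3->C
  (7,9):dx=+5,dy=+6->C; (7,10):dx=+3,dy=-6->D; (8,9):dx=+3,dy=+3->C; (8,10):dx=+1,dy=-9->D
  (9,10):dx=-2,dy=-12->C
Step 2: C = 21, D = 24, total pairs = 45.
Step 3: tau = (C - D)/(n(n-1)/2) = (21 - 24)/45 = -0.066667.
Step 4: Exact two-sided p-value (enumerate n! = 3628800 permutations of y under H0): p = 0.861801.
Step 5: alpha = 0.05. fail to reject H0.

tau_b = -0.0667 (C=21, D=24), p = 0.861801, fail to reject H0.


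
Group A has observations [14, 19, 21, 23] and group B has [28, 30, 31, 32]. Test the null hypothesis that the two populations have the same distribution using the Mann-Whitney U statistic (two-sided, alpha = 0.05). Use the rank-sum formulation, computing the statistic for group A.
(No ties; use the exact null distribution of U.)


Step 1: Combine and sort all 8 observations; assign midranks.
sorted (value, group): (14,X), (19,X), (21,X), (23,X), (28,Y), (30,Y), (31,Y), (32,Y)
ranks: 14->1, 19->2, 21->3, 23->4, 28->5, 30->6, 31->7, 32->8
Step 2: Rank sum for X: R1 = 1 + 2 + 3 + 4 = 10.
Step 3: U_X = R1 - n1(n1+1)/2 = 10 - 4*5/2 = 10 - 10 = 0.
       U_Y = n1*n2 - U_X = 16 - 0 = 16.
Step 4: No ties, so the exact null distribution of U (based on enumerating the C(8,4) = 70 equally likely rank assignments) gives the two-sided p-value.
Step 5: p-value = 0.028571; compare to alpha = 0.05. reject H0.

U_X = 0, p = 0.028571, reject H0 at alpha = 0.05.


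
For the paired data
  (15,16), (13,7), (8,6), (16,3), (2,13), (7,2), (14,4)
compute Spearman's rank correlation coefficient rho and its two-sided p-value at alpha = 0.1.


Step 1: Rank x and y separately (midranks; no ties here).
rank(x): 15->6, 13->4, 8->3, 16->7, 2->1, 7->2, 14->5
rank(y): 16->7, 7->5, 6->4, 3->2, 13->6, 2->1, 4->3
Step 2: d_i = R_x(i) - R_y(i); compute d_i^2.
  (6-7)^2=1, (4-5)^2=1, (3-4)^2=1, (7-2)^2=25, (1-6)^2=25, (2-1)^2=1, (5-3)^2=4
sum(d^2) = 58.
Step 3: rho = 1 - 6*58 / (7*(7^2 - 1)) = 1 - 348/336 = -0.035714.
Step 4: Under H0, t = rho * sqrt((n-2)/(1-rho^2)) = -0.0799 ~ t(5).
Step 5: Two-sided p-value from the t-distribution with 5 df = 0.939408.
Step 6: alpha = 0.1. fail to reject H0.

rho = -0.0357, p = 0.939408, fail to reject H0 at alpha = 0.1.


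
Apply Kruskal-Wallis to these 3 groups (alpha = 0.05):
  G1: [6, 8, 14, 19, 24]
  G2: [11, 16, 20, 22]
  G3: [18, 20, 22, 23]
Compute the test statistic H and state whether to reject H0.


Step 1: Combine all N = 13 observations and assign midranks.
sorted (value, group, rank): (6,G1,1), (8,G1,2), (11,G2,3), (14,G1,4), (16,G2,5), (18,G3,6), (19,G1,7), (20,G2,8.5), (20,G3,8.5), (22,G2,10.5), (22,G3,10.5), (23,G3,12), (24,G1,13)
Step 2: Sum ranks within each group.
R_1 = 27 (n_1 = 5)
R_2 = 27 (n_2 = 4)
R_3 = 37 (n_3 = 4)
Step 3: H = 12/(N(N+1)) * sum(R_i^2/n_i) - 3(N+1)
     = 12/(13*14) * (27^2/5 + 27^2/4 + 37^2/4) - 3*14
     = 0.065934 * 670.3 - 42
     = 2.195604.
Step 4: Ties present; correction factor C = 1 - 12/(13^3 - 13) = 0.994505. Corrected H = 2.195604 / 0.994505 = 2.207735.
Step 5: Under H0, H ~ chi^2(2); p-value = 0.331586.
Step 6: alpha = 0.05. fail to reject H0.

H = 2.2077, df = 2, p = 0.331586, fail to reject H0.


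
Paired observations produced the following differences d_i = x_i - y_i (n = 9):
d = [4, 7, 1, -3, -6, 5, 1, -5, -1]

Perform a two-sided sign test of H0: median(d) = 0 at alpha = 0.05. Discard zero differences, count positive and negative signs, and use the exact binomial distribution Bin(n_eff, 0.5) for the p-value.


Step 1: Discard zero differences. Original n = 9; n_eff = number of nonzero differences = 9.
Nonzero differences (with sign): +4, +7, +1, -3, -6, +5, +1, -5, -1
Step 2: Count signs: positive = 5, negative = 4.
Step 3: Under H0: P(positive) = 0.5, so the number of positives S ~ Bin(9, 0.5).
Step 4: Two-sided exact p-value = sum of Bin(9,0.5) probabilities at or below the observed probability = 1.000000.
Step 5: alpha = 0.05. fail to reject H0.

n_eff = 9, pos = 5, neg = 4, p = 1.000000, fail to reject H0.


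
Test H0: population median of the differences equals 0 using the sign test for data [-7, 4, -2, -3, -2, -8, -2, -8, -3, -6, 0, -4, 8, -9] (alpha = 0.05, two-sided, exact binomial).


Step 1: Discard zero differences. Original n = 14; n_eff = number of nonzero differences = 13.
Nonzero differences (with sign): -7, +4, -2, -3, -2, -8, -2, -8, -3, -6, -4, +8, -9
Step 2: Count signs: positive = 2, negative = 11.
Step 3: Under H0: P(positive) = 0.5, so the number of positives S ~ Bin(13, 0.5).
Step 4: Two-sided exact p-value = sum of Bin(13,0.5) probabilities at or below the observed probability = 0.022461.
Step 5: alpha = 0.05. reject H0.

n_eff = 13, pos = 2, neg = 11, p = 0.022461, reject H0.


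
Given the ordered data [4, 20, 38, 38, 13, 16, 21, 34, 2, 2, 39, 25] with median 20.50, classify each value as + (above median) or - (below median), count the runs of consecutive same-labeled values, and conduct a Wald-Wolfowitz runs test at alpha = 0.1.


Step 1: Compute median = 20.50; label A = above, B = below.
Labels in order: BBAABBAABBAA  (n_A = 6, n_B = 6)
Step 2: Count runs R = 6.
Step 3: Under H0 (random ordering), E[R] = 2*n_A*n_B/(n_A+n_B) + 1 = 2*6*6/12 + 1 = 7.0000.
        Var[R] = 2*n_A*n_B*(2*n_A*n_B - n_A - n_B) / ((n_A+n_B)^2 * (n_A+n_B-1)) = 4320/1584 = 2.7273.
        SD[R] = 1.6514.
Step 4: Continuity-corrected z = (R + 0.5 - E[R]) / SD[R] = (6 + 0.5 - 7.0000) / 1.6514 = -0.3028.
Step 5: Two-sided p-value via normal approximation = 2*(1 - Phi(|z|)) = 0.762069.
Step 6: alpha = 0.1. fail to reject H0.

R = 6, z = -0.3028, p = 0.762069, fail to reject H0.


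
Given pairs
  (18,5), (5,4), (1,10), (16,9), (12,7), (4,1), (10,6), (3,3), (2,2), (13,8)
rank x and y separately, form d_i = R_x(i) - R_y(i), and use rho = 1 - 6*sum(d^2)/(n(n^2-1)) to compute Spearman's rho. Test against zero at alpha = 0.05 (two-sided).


Step 1: Rank x and y separately (midranks; no ties here).
rank(x): 18->10, 5->5, 1->1, 16->9, 12->7, 4->4, 10->6, 3->3, 2->2, 13->8
rank(y): 5->5, 4->4, 10->10, 9->9, 7->7, 1->1, 6->6, 3->3, 2->2, 8->8
Step 2: d_i = R_x(i) - R_y(i); compute d_i^2.
  (10-5)^2=25, (5-4)^2=1, (1-10)^2=81, (9-9)^2=0, (7-7)^2=0, (4-1)^2=9, (6-6)^2=0, (3-3)^2=0, (2-2)^2=0, (8-8)^2=0
sum(d^2) = 116.
Step 3: rho = 1 - 6*116 / (10*(10^2 - 1)) = 1 - 696/990 = 0.296970.
Step 4: Under H0, t = rho * sqrt((n-2)/(1-rho^2)) = 0.8796 ~ t(8).
Step 5: Two-sided p-value from the t-distribution with 8 df = 0.404702.
Step 6: alpha = 0.05. fail to reject H0.

rho = 0.2970, p = 0.404702, fail to reject H0 at alpha = 0.05.


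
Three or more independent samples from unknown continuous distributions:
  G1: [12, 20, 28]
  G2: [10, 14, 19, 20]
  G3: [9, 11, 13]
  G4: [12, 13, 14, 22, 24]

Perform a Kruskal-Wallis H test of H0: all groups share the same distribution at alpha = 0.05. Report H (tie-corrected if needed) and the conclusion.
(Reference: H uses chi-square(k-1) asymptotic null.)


Step 1: Combine all N = 15 observations and assign midranks.
sorted (value, group, rank): (9,G3,1), (10,G2,2), (11,G3,3), (12,G1,4.5), (12,G4,4.5), (13,G3,6.5), (13,G4,6.5), (14,G2,8.5), (14,G4,8.5), (19,G2,10), (20,G1,11.5), (20,G2,11.5), (22,G4,13), (24,G4,14), (28,G1,15)
Step 2: Sum ranks within each group.
R_1 = 31 (n_1 = 3)
R_2 = 32 (n_2 = 4)
R_3 = 10.5 (n_3 = 3)
R_4 = 46.5 (n_4 = 5)
Step 3: H = 12/(N(N+1)) * sum(R_i^2/n_i) - 3(N+1)
     = 12/(15*16) * (31^2/3 + 32^2/4 + 10.5^2/3 + 46.5^2/5) - 3*16
     = 0.050000 * 1045.53 - 48
     = 4.276667.
Step 4: Ties present; correction factor C = 1 - 24/(15^3 - 15) = 0.992857. Corrected H = 4.276667 / 0.992857 = 4.307434.
Step 5: Under H0, H ~ chi^2(3); p-value = 0.230123.
Step 6: alpha = 0.05. fail to reject H0.

H = 4.3074, df = 3, p = 0.230123, fail to reject H0.


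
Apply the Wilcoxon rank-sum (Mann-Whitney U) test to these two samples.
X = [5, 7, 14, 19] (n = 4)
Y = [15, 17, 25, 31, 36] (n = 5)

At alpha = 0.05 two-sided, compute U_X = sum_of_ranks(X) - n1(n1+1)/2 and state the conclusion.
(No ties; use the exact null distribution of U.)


Step 1: Combine and sort all 9 observations; assign midranks.
sorted (value, group): (5,X), (7,X), (14,X), (15,Y), (17,Y), (19,X), (25,Y), (31,Y), (36,Y)
ranks: 5->1, 7->2, 14->3, 15->4, 17->5, 19->6, 25->7, 31->8, 36->9
Step 2: Rank sum for X: R1 = 1 + 2 + 3 + 6 = 12.
Step 3: U_X = R1 - n1(n1+1)/2 = 12 - 4*5/2 = 12 - 10 = 2.
       U_Y = n1*n2 - U_X = 20 - 2 = 18.
Step 4: No ties, so the exact null distribution of U (based on enumerating the C(9,4) = 126 equally likely rank assignments) gives the two-sided p-value.
Step 5: p-value = 0.063492; compare to alpha = 0.05. fail to reject H0.

U_X = 2, p = 0.063492, fail to reject H0 at alpha = 0.05.


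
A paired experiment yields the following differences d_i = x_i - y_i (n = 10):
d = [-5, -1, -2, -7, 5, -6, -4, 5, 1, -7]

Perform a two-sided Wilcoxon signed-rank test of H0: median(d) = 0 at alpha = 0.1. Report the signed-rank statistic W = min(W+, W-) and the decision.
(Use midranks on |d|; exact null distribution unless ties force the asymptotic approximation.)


Step 1: Drop any zero differences (none here) and take |d_i|.
|d| = [5, 1, 2, 7, 5, 6, 4, 5, 1, 7]
Step 2: Midrank |d_i| (ties get averaged ranks).
ranks: |5|->6, |1|->1.5, |2|->3, |7|->9.5, |5|->6, |6|->8, |4|->4, |5|->6, |1|->1.5, |7|->9.5
Step 3: Attach original signs; sum ranks with positive sign and with negative sign.
W+ = 6 + 6 + 1.5 = 13.5
W- = 6 + 1.5 + 3 + 9.5 + 8 + 4 + 9.5 = 41.5
(Check: W+ + W- = 55 should equal n(n+1)/2 = 55.)
Step 4: Test statistic W = min(W+, W-) = 13.5.
Step 5: Ties in |d|, so use the tie-corrected normal approximation.
        E[W] = n(n+1)/4 = 10*11/4 = 27.5.
        Tie groups: |d|=1 (t=2), |d|=5 (t=3), |d|=7 (t=2); sum(t^3 - t) = 36.
        Var[W] = n(n+1)(2n+1)/24 - sum(t^3-t)/48 = 2310/24 - 36/48 = 95.5.
        z = (W - E[W]) / sqrt(Var[W]) = (13.5 - 27.5) / 9.7724 = -1.4326.
        Two-sided p = 2*Phi(z) = 0.151971.
Step 6: alpha = 0.1. fail to reject H0.

W+ = 13.5, W- = 41.5, W = min = 13.5, p = 0.151971, fail to reject H0.


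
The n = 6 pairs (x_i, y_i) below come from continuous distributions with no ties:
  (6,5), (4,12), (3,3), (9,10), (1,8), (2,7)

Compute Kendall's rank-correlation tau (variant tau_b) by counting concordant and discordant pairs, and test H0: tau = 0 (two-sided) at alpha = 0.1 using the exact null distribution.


Step 1: Enumerate the 15 unordered pairs (i,j) with i<j and classify each by sign(x_j-x_i) * sign(y_j-y_i).
  (1,2):dx=-2,dy=+7->D; (1,3):dx=-3,dy=-2->C; (1,4):dx=+3,dy=+5->C; (1,5):dx=-5,dy=+3->D
  (1,6):dx=-4,dy=+2->D; (2,3):dx=-1,dy=-9->C; (2,4):dx=+5,dy=-2->D; (2,5):dx=-3,dy=-4->C
  (2,6):dx=-2,dy=-5->C; (3,4):dx=+6,dy=+7->C; (3,5):dx=-2,dy=+5->D; (3,6):dx=-1,dy=+4->D
  (4,5):dx=-8,dy=-2->C; (4,6):dx=-7,dy=-3->C; (5,6):dx=+1,dy=-1->D
Step 2: C = 8, D = 7, total pairs = 15.
Step 3: tau = (C - D)/(n(n-1)/2) = (8 - 7)/15 = 0.066667.
Step 4: Exact two-sided p-value (enumerate n! = 720 permutations of y under H0): p = 1.000000.
Step 5: alpha = 0.1. fail to reject H0.

tau_b = 0.0667 (C=8, D=7), p = 1.000000, fail to reject H0.


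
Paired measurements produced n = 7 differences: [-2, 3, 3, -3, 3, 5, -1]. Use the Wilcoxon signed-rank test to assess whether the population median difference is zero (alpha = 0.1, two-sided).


Step 1: Drop any zero differences (none here) and take |d_i|.
|d| = [2, 3, 3, 3, 3, 5, 1]
Step 2: Midrank |d_i| (ties get averaged ranks).
ranks: |2|->2, |3|->4.5, |3|->4.5, |3|->4.5, |3|->4.5, |5|->7, |1|->1
Step 3: Attach original signs; sum ranks with positive sign and with negative sign.
W+ = 4.5 + 4.5 + 4.5 + 7 = 20.5
W- = 2 + 4.5 + 1 = 7.5
(Check: W+ + W- = 28 should equal n(n+1)/2 = 28.)
Step 4: Test statistic W = min(W+, W-) = 7.5.
Step 5: Ties in |d|, so use the tie-corrected normal approximation.
        E[W] = n(n+1)/4 = 7*8/4 = 14.
        Tie groups: |d|=3 (t=4); sum(t^3 - t) = 60.
        Var[W] = n(n+1)(2n+1)/24 - sum(t^3-t)/48 = 840/24 - 60/48 = 33.75.
        z = (W - E[W]) / sqrt(Var[W]) = (7.5 - 14) / 5.8095 = -1.1189.
        Two-sided p = 2*Phi(z) = 0.263199.
Step 6: alpha = 0.1. fail to reject H0.

W+ = 20.5, W- = 7.5, W = min = 7.5, p = 0.263199, fail to reject H0.


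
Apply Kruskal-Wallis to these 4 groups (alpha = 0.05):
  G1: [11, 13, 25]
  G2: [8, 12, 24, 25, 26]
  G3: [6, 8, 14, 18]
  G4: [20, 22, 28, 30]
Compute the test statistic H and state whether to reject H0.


Step 1: Combine all N = 16 observations and assign midranks.
sorted (value, group, rank): (6,G3,1), (8,G2,2.5), (8,G3,2.5), (11,G1,4), (12,G2,5), (13,G1,6), (14,G3,7), (18,G3,8), (20,G4,9), (22,G4,10), (24,G2,11), (25,G1,12.5), (25,G2,12.5), (26,G2,14), (28,G4,15), (30,G4,16)
Step 2: Sum ranks within each group.
R_1 = 22.5 (n_1 = 3)
R_2 = 45 (n_2 = 5)
R_3 = 18.5 (n_3 = 4)
R_4 = 50 (n_4 = 4)
Step 3: H = 12/(N(N+1)) * sum(R_i^2/n_i) - 3(N+1)
     = 12/(16*17) * (22.5^2/3 + 45^2/5 + 18.5^2/4 + 50^2/4) - 3*17
     = 0.044118 * 1284.31 - 51
     = 5.660846.
Step 4: Ties present; correction factor C = 1 - 12/(16^3 - 16) = 0.997059. Corrected H = 5.660846 / 0.997059 = 5.677544.
Step 5: Under H0, H ~ chi^2(3); p-value = 0.128397.
Step 6: alpha = 0.05. fail to reject H0.

H = 5.6775, df = 3, p = 0.128397, fail to reject H0.


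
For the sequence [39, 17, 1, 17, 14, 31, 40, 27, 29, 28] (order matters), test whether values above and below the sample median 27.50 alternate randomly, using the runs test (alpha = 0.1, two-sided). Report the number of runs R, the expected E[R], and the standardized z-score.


Step 1: Compute median = 27.50; label A = above, B = below.
Labels in order: ABBBBAABAA  (n_A = 5, n_B = 5)
Step 2: Count runs R = 5.
Step 3: Under H0 (random ordering), E[R] = 2*n_A*n_B/(n_A+n_B) + 1 = 2*5*5/10 + 1 = 6.0000.
        Var[R] = 2*n_A*n_B*(2*n_A*n_B - n_A - n_B) / ((n_A+n_B)^2 * (n_A+n_B-1)) = 2000/900 = 2.2222.
        SD[R] = 1.4907.
Step 4: Continuity-corrected z = (R + 0.5 - E[R]) / SD[R] = (5 + 0.5 - 6.0000) / 1.4907 = -0.3354.
Step 5: Two-sided p-value via normal approximation = 2*(1 - Phi(|z|)) = 0.737316.
Step 6: alpha = 0.1. fail to reject H0.

R = 5, z = -0.3354, p = 0.737316, fail to reject H0.


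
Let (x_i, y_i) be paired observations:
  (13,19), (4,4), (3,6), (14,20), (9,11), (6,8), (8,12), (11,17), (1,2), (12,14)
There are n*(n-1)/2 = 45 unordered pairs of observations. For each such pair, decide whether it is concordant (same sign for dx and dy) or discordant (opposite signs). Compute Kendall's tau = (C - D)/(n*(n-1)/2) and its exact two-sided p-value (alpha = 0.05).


Step 1: Enumerate the 45 unordered pairs (i,j) with i<j and classify each by sign(x_j-x_i) * sign(y_j-y_i).
  (1,2):dx=-9,dy=-15->C; (1,3):dx=-10,dy=-13->C; (1,4):dx=+1,dy=+1->C; (1,5):dx=-4,dy=-8->C
  (1,6):dx=-7,dy=-11->C; (1,7):dx=-5,dy=-7->C; (1,8):dx=-2,dy=-2->C; (1,9):dx=-12,dy=-17->C
  (1,10):dx=-1,dy=-5->C; (2,3):dx=-1,dy=+2->D; (2,4):dx=+10,dy=+16->C; (2,5):dx=+5,dy=+7->C
  (2,6):dx=+2,dy=+4->C; (2,7):dx=+4,dy=+8->C; (2,8):dx=+7,dy=+13->C; (2,9):dx=-3,dy=-2->C
  (2,10):dx=+8,dy=+10->C; (3,4):dx=+11,dy=+14->C; (3,5):dx=+6,dy=+5->C; (3,6):dx=+3,dy=+2->C
  (3,7):dx=+5,dy=+6->C; (3,8):dx=+8,dy=+11->C; (3,9):dx=-2,dy=-4->C; (3,10):dx=+9,dy=+8->C
  (4,5):dx=-5,dy=-9->C; (4,6):dx=-8,dy=-12->C; (4,7):dx=-6,dy=-8->C; (4,8):dx=-3,dy=-3->C
  (4,9):dx=-13,dy=-18->C; (4,10):dx=-2,dy=-6->C; (5,6):dx=-3,dy=-3->C; (5,7):dx=-1,dy=+1->D
  (5,8):dx=+2,dy=+6->C; (5,9):dx=-8,dy=-9->C; (5,10):dx=+3,dy=+3->C; (6,7):dx=+2,dy=+4->C
  (6,8):dx=+5,dy=+9->C; (6,9):dx=-5,dy=-6->C; (6,10):dx=+6,dy=+6->C; (7,8):dx=+3,dy=+5->C
  (7,9):dx=-7,dy=-10->C; (7,10):dx=+4,dy=+2->C; (8,9):dx=-10,dy=-15->C; (8,10):dx=+1,dy=-3->D
  (9,10):dx=+11,dy=+12->C
Step 2: C = 42, D = 3, total pairs = 45.
Step 3: tau = (C - D)/(n(n-1)/2) = (42 - 3)/45 = 0.866667.
Step 4: Exact two-sided p-value (enumerate n! = 3628800 permutations of y under H0): p = 0.000115.
Step 5: alpha = 0.05. reject H0.

tau_b = 0.8667 (C=42, D=3), p = 0.000115, reject H0.


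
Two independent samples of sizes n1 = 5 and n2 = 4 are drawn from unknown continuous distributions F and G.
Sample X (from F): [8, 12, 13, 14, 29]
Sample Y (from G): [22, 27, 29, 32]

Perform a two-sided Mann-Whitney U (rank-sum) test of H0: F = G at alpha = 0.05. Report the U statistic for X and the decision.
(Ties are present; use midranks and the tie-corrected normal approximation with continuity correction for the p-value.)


Step 1: Combine and sort all 9 observations; assign midranks.
sorted (value, group): (8,X), (12,X), (13,X), (14,X), (22,Y), (27,Y), (29,X), (29,Y), (32,Y)
ranks: 8->1, 12->2, 13->3, 14->4, 22->5, 27->6, 29->7.5, 29->7.5, 32->9
Step 2: Rank sum for X: R1 = 1 + 2 + 3 + 4 + 7.5 = 17.5.
Step 3: U_X = R1 - n1(n1+1)/2 = 17.5 - 5*6/2 = 17.5 - 15 = 2.5.
       U_Y = n1*n2 - U_X = 20 - 2.5 = 17.5.
Step 4: Ties are present, so use the tie-corrected normal approximation (with continuity correction) for the p-value.
Step 5: p-value = 0.085100; compare to alpha = 0.05. fail to reject H0.

U_X = 2.5, p = 0.085100, fail to reject H0 at alpha = 0.05.


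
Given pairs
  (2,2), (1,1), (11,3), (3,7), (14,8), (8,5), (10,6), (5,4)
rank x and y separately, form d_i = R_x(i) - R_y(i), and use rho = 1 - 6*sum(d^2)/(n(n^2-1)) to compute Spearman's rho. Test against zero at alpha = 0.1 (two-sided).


Step 1: Rank x and y separately (midranks; no ties here).
rank(x): 2->2, 1->1, 11->7, 3->3, 14->8, 8->5, 10->6, 5->4
rank(y): 2->2, 1->1, 3->3, 7->7, 8->8, 5->5, 6->6, 4->4
Step 2: d_i = R_x(i) - R_y(i); compute d_i^2.
  (2-2)^2=0, (1-1)^2=0, (7-3)^2=16, (3-7)^2=16, (8-8)^2=0, (5-5)^2=0, (6-6)^2=0, (4-4)^2=0
sum(d^2) = 32.
Step 3: rho = 1 - 6*32 / (8*(8^2 - 1)) = 1 - 192/504 = 0.619048.
Step 4: Under H0, t = rho * sqrt((n-2)/(1-rho^2)) = 1.9308 ~ t(6).
Step 5: Two-sided p-value from the t-distribution with 6 df = 0.101733.
Step 6: alpha = 0.1. fail to reject H0.

rho = 0.6190, p = 0.101733, fail to reject H0 at alpha = 0.1.


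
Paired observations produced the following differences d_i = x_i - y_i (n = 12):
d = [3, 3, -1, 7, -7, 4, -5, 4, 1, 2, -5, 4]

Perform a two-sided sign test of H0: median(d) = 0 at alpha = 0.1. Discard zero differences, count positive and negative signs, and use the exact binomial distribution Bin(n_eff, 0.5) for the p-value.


Step 1: Discard zero differences. Original n = 12; n_eff = number of nonzero differences = 12.
Nonzero differences (with sign): +3, +3, -1, +7, -7, +4, -5, +4, +1, +2, -5, +4
Step 2: Count signs: positive = 8, negative = 4.
Step 3: Under H0: P(positive) = 0.5, so the number of positives S ~ Bin(12, 0.5).
Step 4: Two-sided exact p-value = sum of Bin(12,0.5) probabilities at or below the observed probability = 0.387695.
Step 5: alpha = 0.1. fail to reject H0.

n_eff = 12, pos = 8, neg = 4, p = 0.387695, fail to reject H0.


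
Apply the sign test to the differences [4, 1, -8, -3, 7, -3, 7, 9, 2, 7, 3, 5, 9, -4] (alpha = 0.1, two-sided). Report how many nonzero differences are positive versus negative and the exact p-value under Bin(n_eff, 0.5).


Step 1: Discard zero differences. Original n = 14; n_eff = number of nonzero differences = 14.
Nonzero differences (with sign): +4, +1, -8, -3, +7, -3, +7, +9, +2, +7, +3, +5, +9, -4
Step 2: Count signs: positive = 10, negative = 4.
Step 3: Under H0: P(positive) = 0.5, so the number of positives S ~ Bin(14, 0.5).
Step 4: Two-sided exact p-value = sum of Bin(14,0.5) probabilities at or below the observed probability = 0.179565.
Step 5: alpha = 0.1. fail to reject H0.

n_eff = 14, pos = 10, neg = 4, p = 0.179565, fail to reject H0.


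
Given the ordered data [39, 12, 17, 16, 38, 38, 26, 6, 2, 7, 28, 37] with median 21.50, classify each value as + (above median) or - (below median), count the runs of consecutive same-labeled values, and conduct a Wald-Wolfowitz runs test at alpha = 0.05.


Step 1: Compute median = 21.50; label A = above, B = below.
Labels in order: ABBBAAABBBAA  (n_A = 6, n_B = 6)
Step 2: Count runs R = 5.
Step 3: Under H0 (random ordering), E[R] = 2*n_A*n_B/(n_A+n_B) + 1 = 2*6*6/12 + 1 = 7.0000.
        Var[R] = 2*n_A*n_B*(2*n_A*n_B - n_A - n_B) / ((n_A+n_B)^2 * (n_A+n_B-1)) = 4320/1584 = 2.7273.
        SD[R] = 1.6514.
Step 4: Continuity-corrected z = (R + 0.5 - E[R]) / SD[R] = (5 + 0.5 - 7.0000) / 1.6514 = -0.9083.
Step 5: Two-sided p-value via normal approximation = 2*(1 - Phi(|z|)) = 0.363722.
Step 6: alpha = 0.05. fail to reject H0.

R = 5, z = -0.9083, p = 0.363722, fail to reject H0.


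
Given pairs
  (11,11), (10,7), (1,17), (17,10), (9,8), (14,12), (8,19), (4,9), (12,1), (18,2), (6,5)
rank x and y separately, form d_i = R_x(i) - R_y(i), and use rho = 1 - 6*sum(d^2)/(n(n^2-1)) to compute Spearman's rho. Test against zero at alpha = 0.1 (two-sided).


Step 1: Rank x and y separately (midranks; no ties here).
rank(x): 11->7, 10->6, 1->1, 17->10, 9->5, 14->9, 8->4, 4->2, 12->8, 18->11, 6->3
rank(y): 11->8, 7->4, 17->10, 10->7, 8->5, 12->9, 19->11, 9->6, 1->1, 2->2, 5->3
Step 2: d_i = R_x(i) - R_y(i); compute d_i^2.
  (7-8)^2=1, (6-4)^2=4, (1-10)^2=81, (10-7)^2=9, (5-5)^2=0, (9-9)^2=0, (4-11)^2=49, (2-6)^2=16, (8-1)^2=49, (11-2)^2=81, (3-3)^2=0
sum(d^2) = 290.
Step 3: rho = 1 - 6*290 / (11*(11^2 - 1)) = 1 - 1740/1320 = -0.318182.
Step 4: Under H0, t = rho * sqrt((n-2)/(1-rho^2)) = -1.0069 ~ t(9).
Step 5: Two-sided p-value from the t-distribution with 9 df = 0.340298.
Step 6: alpha = 0.1. fail to reject H0.

rho = -0.3182, p = 0.340298, fail to reject H0 at alpha = 0.1.


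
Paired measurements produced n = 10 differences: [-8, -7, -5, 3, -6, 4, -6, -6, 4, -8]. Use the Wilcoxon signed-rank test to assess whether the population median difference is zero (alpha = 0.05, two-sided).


Step 1: Drop any zero differences (none here) and take |d_i|.
|d| = [8, 7, 5, 3, 6, 4, 6, 6, 4, 8]
Step 2: Midrank |d_i| (ties get averaged ranks).
ranks: |8|->9.5, |7|->8, |5|->4, |3|->1, |6|->6, |4|->2.5, |6|->6, |6|->6, |4|->2.5, |8|->9.5
Step 3: Attach original signs; sum ranks with positive sign and with negative sign.
W+ = 1 + 2.5 + 2.5 = 6
W- = 9.5 + 8 + 4 + 6 + 6 + 6 + 9.5 = 49
(Check: W+ + W- = 55 should equal n(n+1)/2 = 55.)
Step 4: Test statistic W = min(W+, W-) = 6.
Step 5: Ties in |d|, so use the tie-corrected normal approximation.
        E[W] = n(n+1)/4 = 10*11/4 = 27.5.
        Tie groups: |d|=4 (t=2), |d|=6 (t=3), |d|=8 (t=2); sum(t^3 - t) = 36.
        Var[W] = n(n+1)(2n+1)/24 - sum(t^3-t)/48 = 2310/24 - 36/48 = 95.5.
        z = (W - E[W]) / sqrt(Var[W]) = (6 - 27.5) / 9.7724 = -2.2001.
        Two-sided p = 2*Phi(z) = 0.027802.
Step 6: alpha = 0.05. reject H0.

W+ = 6, W- = 49, W = min = 6, p = 0.027802, reject H0.


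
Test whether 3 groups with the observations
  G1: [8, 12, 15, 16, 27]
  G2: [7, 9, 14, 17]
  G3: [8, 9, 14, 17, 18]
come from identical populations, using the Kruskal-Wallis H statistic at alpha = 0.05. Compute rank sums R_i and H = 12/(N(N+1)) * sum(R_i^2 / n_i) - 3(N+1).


Step 1: Combine all N = 14 observations and assign midranks.
sorted (value, group, rank): (7,G2,1), (8,G1,2.5), (8,G3,2.5), (9,G2,4.5), (9,G3,4.5), (12,G1,6), (14,G2,7.5), (14,G3,7.5), (15,G1,9), (16,G1,10), (17,G2,11.5), (17,G3,11.5), (18,G3,13), (27,G1,14)
Step 2: Sum ranks within each group.
R_1 = 41.5 (n_1 = 5)
R_2 = 24.5 (n_2 = 4)
R_3 = 39 (n_3 = 5)
Step 3: H = 12/(N(N+1)) * sum(R_i^2/n_i) - 3(N+1)
     = 12/(14*15) * (41.5^2/5 + 24.5^2/4 + 39^2/5) - 3*15
     = 0.057143 * 798.712 - 45
     = 0.640714.
Step 4: Ties present; correction factor C = 1 - 24/(14^3 - 14) = 0.991209. Corrected H = 0.640714 / 0.991209 = 0.646397.
Step 5: Under H0, H ~ chi^2(2); p-value = 0.723830.
Step 6: alpha = 0.05. fail to reject H0.

H = 0.6464, df = 2, p = 0.723830, fail to reject H0.


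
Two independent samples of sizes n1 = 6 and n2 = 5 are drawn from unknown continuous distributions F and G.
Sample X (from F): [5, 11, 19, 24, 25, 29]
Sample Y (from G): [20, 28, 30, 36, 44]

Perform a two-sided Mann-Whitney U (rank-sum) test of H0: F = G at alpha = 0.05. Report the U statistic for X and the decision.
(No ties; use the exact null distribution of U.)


Step 1: Combine and sort all 11 observations; assign midranks.
sorted (value, group): (5,X), (11,X), (19,X), (20,Y), (24,X), (25,X), (28,Y), (29,X), (30,Y), (36,Y), (44,Y)
ranks: 5->1, 11->2, 19->3, 20->4, 24->5, 25->6, 28->7, 29->8, 30->9, 36->10, 44->11
Step 2: Rank sum for X: R1 = 1 + 2 + 3 + 5 + 6 + 8 = 25.
Step 3: U_X = R1 - n1(n1+1)/2 = 25 - 6*7/2 = 25 - 21 = 4.
       U_Y = n1*n2 - U_X = 30 - 4 = 26.
Step 4: No ties, so the exact null distribution of U (based on enumerating the C(11,6) = 462 equally likely rank assignments) gives the two-sided p-value.
Step 5: p-value = 0.051948; compare to alpha = 0.05. fail to reject H0.

U_X = 4, p = 0.051948, fail to reject H0 at alpha = 0.05.


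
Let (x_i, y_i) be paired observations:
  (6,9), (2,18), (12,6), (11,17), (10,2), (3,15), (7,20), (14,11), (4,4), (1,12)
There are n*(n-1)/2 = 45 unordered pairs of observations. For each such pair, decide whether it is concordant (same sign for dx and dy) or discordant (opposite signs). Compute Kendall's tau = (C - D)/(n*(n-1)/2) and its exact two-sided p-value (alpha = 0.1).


Step 1: Enumerate the 45 unordered pairs (i,j) with i<j and classify each by sign(x_j-x_i) * sign(y_j-y_i).
  (1,2):dx=-4,dy=+9->D; (1,3):dx=+6,dy=-3->D; (1,4):dx=+5,dy=+8->C; (1,5):dx=+4,dy=-7->D
  (1,6):dx=-3,dy=+6->D; (1,7):dx=+1,dy=+11->C; (1,8):dx=+8,dy=+2->C; (1,9):dx=-2,dy=-5->C
  (1,10):dx=-5,dy=+3->D; (2,3):dx=+10,dy=-12->D; (2,4):dx=+9,dy=-1->D; (2,5):dx=+8,dy=-16->D
  (2,6):dx=+1,dy=-3->D; (2,7):dx=+5,dy=+2->C; (2,8):dx=+12,dy=-7->D; (2,9):dx=+2,dy=-14->D
  (2,10):dx=-1,dy=-6->C; (3,4):dx=-1,dy=+11->D; (3,5):dx=-2,dy=-4->C; (3,6):dx=-9,dy=+9->D
  (3,7):dx=-5,dy=+14->D; (3,8):dx=+2,dy=+5->C; (3,9):dx=-8,dy=-2->C; (3,10):dx=-11,dy=+6->D
  (4,5):dx=-1,dy=-15->C; (4,6):dx=-8,dy=-2->C; (4,7):dx=-4,dy=+3->D; (4,8):dx=+3,dy=-6->D
  (4,9):dx=-7,dy=-13->C; (4,10):dx=-10,dy=-5->C; (5,6):dx=-7,dy=+13->D; (5,7):dx=-3,dy=+18->D
  (5,8):dx=+4,dy=+9->C; (5,9):dx=-6,dy=+2->D; (5,10):dx=-9,dy=+10->D; (6,7):dx=+4,dy=+5->C
  (6,8):dx=+11,dy=-4->D; (6,9):dx=+1,dy=-11->D; (6,10):dx=-2,dy=-3->C; (7,8):dx=+7,dy=-9->D
  (7,9):dx=-3,dy=-16->C; (7,10):dx=-6,dy=-8->C; (8,9):dx=-10,dy=-7->C; (8,10):dx=-13,dy=+1->D
  (9,10):dx=-3,dy=+8->D
Step 2: C = 19, D = 26, total pairs = 45.
Step 3: tau = (C - D)/(n(n-1)/2) = (19 - 26)/45 = -0.155556.
Step 4: Exact two-sided p-value (enumerate n! = 3628800 permutations of y under H0): p = 0.600654.
Step 5: alpha = 0.1. fail to reject H0.

tau_b = -0.1556 (C=19, D=26), p = 0.600654, fail to reject H0.


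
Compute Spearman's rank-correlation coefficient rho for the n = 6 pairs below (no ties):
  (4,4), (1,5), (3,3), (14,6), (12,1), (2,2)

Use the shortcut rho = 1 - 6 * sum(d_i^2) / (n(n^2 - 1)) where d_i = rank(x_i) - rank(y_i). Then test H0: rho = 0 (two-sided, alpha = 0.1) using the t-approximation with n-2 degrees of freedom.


Step 1: Rank x and y separately (midranks; no ties here).
rank(x): 4->4, 1->1, 3->3, 14->6, 12->5, 2->2
rank(y): 4->4, 5->5, 3->3, 6->6, 1->1, 2->2
Step 2: d_i = R_x(i) - R_y(i); compute d_i^2.
  (4-4)^2=0, (1-5)^2=16, (3-3)^2=0, (6-6)^2=0, (5-1)^2=16, (2-2)^2=0
sum(d^2) = 32.
Step 3: rho = 1 - 6*32 / (6*(6^2 - 1)) = 1 - 192/210 = 0.085714.
Step 4: Under H0, t = rho * sqrt((n-2)/(1-rho^2)) = 0.1721 ~ t(4).
Step 5: Two-sided p-value from the t-distribution with 4 df = 0.871743.
Step 6: alpha = 0.1. fail to reject H0.

rho = 0.0857, p = 0.871743, fail to reject H0 at alpha = 0.1.


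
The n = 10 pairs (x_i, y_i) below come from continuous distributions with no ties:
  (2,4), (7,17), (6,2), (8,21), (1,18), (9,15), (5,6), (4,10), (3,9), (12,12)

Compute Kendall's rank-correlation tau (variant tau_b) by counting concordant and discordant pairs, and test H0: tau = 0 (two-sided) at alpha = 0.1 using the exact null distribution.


Step 1: Enumerate the 45 unordered pairs (i,j) with i<j and classify each by sign(x_j-x_i) * sign(y_j-y_i).
  (1,2):dx=+5,dy=+13->C; (1,3):dx=+4,dy=-2->D; (1,4):dx=+6,dy=+17->C; (1,5):dx=-1,dy=+14->D
  (1,6):dx=+7,dy=+11->C; (1,7):dx=+3,dy=+2->C; (1,8):dx=+2,dy=+6->C; (1,9):dx=+1,dy=+5->C
  (1,10):dx=+10,dy=+8->C; (2,3):dx=-1,dy=-15->C; (2,4):dx=+1,dy=+4->C; (2,5):dx=-6,dy=+1->D
  (2,6):dx=+2,dy=-2->D; (2,7):dx=-2,dy=-11->C; (2,8):dx=-3,dy=-7->C; (2,9):dx=-4,dy=-8->C
  (2,10):dx=+5,dy=-5->D; (3,4):dx=+2,dy=+19->C; (3,5):dx=-5,dy=+16->D; (3,6):dx=+3,dy=+13->C
  (3,7):dx=-1,dy=+4->D; (3,8):dx=-2,dy=+8->D; (3,9):dx=-3,dy=+7->D; (3,10):dx=+6,dy=+10->C
  (4,5):dx=-7,dy=-3->C; (4,6):dx=+1,dy=-6->D; (4,7):dx=-3,dy=-15->C; (4,8):dx=-4,dy=-11->C
  (4,9):dx=-5,dy=-12->C; (4,10):dx=+4,dy=-9->D; (5,6):dx=+8,dy=-3->D; (5,7):dx=+4,dy=-12->D
  (5,8):dx=+3,dy=-8->D; (5,9):dx=+2,dy=-9->D; (5,10):dx=+11,dy=-6->D; (6,7):dx=-4,dy=-9->C
  (6,8):dx=-5,dy=-5->C; (6,9):dx=-6,dy=-6->C; (6,10):dx=+3,dy=-3->D; (7,8):dx=-1,dy=+4->D
  (7,9):dx=-2,dy=+3->D; (7,10):dx=+7,dy=+6->C; (8,9):dx=-1,dy=-1->C; (8,10):dx=+8,dy=+2->C
  (9,10):dx=+9,dy=+3->C
Step 2: C = 26, D = 19, total pairs = 45.
Step 3: tau = (C - D)/(n(n-1)/2) = (26 - 19)/45 = 0.155556.
Step 4: Exact two-sided p-value (enumerate n! = 3628800 permutations of y under H0): p = 0.600654.
Step 5: alpha = 0.1. fail to reject H0.

tau_b = 0.1556 (C=26, D=19), p = 0.600654, fail to reject H0.


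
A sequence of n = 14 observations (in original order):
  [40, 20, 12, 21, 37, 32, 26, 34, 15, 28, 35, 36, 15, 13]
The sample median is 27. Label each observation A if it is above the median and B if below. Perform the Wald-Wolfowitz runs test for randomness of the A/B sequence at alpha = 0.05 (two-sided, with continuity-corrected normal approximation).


Step 1: Compute median = 27; label A = above, B = below.
Labels in order: ABBBAABABAAABB  (n_A = 7, n_B = 7)
Step 2: Count runs R = 8.
Step 3: Under H0 (random ordering), E[R] = 2*n_A*n_B/(n_A+n_B) + 1 = 2*7*7/14 + 1 = 8.0000.
        Var[R] = 2*n_A*n_B*(2*n_A*n_B - n_A - n_B) / ((n_A+n_B)^2 * (n_A+n_B-1)) = 8232/2548 = 3.2308.
        SD[R] = 1.7974.
Step 4: R = E[R], so z = 0 with no continuity correction.
Step 5: Two-sided p-value via normal approximation = 2*(1 - Phi(|z|)) = 1.000000.
Step 6: alpha = 0.05. fail to reject H0.

R = 8, z = 0.0000, p = 1.000000, fail to reject H0.


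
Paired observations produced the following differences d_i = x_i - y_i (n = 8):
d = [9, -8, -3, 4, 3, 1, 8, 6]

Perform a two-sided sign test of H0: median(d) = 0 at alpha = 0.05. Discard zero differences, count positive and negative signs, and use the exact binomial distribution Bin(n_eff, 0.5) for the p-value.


Step 1: Discard zero differences. Original n = 8; n_eff = number of nonzero differences = 8.
Nonzero differences (with sign): +9, -8, -3, +4, +3, +1, +8, +6
Step 2: Count signs: positive = 6, negative = 2.
Step 3: Under H0: P(positive) = 0.5, so the number of positives S ~ Bin(8, 0.5).
Step 4: Two-sided exact p-value = sum of Bin(8,0.5) probabilities at or below the observed probability = 0.289062.
Step 5: alpha = 0.05. fail to reject H0.

n_eff = 8, pos = 6, neg = 2, p = 0.289062, fail to reject H0.


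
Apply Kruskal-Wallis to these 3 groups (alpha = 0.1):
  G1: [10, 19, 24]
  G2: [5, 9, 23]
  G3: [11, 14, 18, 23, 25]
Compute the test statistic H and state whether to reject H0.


Step 1: Combine all N = 11 observations and assign midranks.
sorted (value, group, rank): (5,G2,1), (9,G2,2), (10,G1,3), (11,G3,4), (14,G3,5), (18,G3,6), (19,G1,7), (23,G2,8.5), (23,G3,8.5), (24,G1,10), (25,G3,11)
Step 2: Sum ranks within each group.
R_1 = 20 (n_1 = 3)
R_2 = 11.5 (n_2 = 3)
R_3 = 34.5 (n_3 = 5)
Step 3: H = 12/(N(N+1)) * sum(R_i^2/n_i) - 3(N+1)
     = 12/(11*12) * (20^2/3 + 11.5^2/3 + 34.5^2/5) - 3*12
     = 0.090909 * 415.467 - 36
     = 1.769697.
Step 4: Ties present; correction factor C = 1 - 6/(11^3 - 11) = 0.995455. Corrected H = 1.769697 / 0.995455 = 1.777778.
Step 5: Under H0, H ~ chi^2(2); p-value = 0.411112.
Step 6: alpha = 0.1. fail to reject H0.

H = 1.7778, df = 2, p = 0.411112, fail to reject H0.


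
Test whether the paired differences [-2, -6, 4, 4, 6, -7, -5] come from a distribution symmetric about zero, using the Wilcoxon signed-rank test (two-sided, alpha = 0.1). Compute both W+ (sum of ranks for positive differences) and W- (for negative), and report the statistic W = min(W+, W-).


Step 1: Drop any zero differences (none here) and take |d_i|.
|d| = [2, 6, 4, 4, 6, 7, 5]
Step 2: Midrank |d_i| (ties get averaged ranks).
ranks: |2|->1, |6|->5.5, |4|->2.5, |4|->2.5, |6|->5.5, |7|->7, |5|->4
Step 3: Attach original signs; sum ranks with positive sign and with negative sign.
W+ = 2.5 + 2.5 + 5.5 = 10.5
W- = 1 + 5.5 + 7 + 4 = 17.5
(Check: W+ + W- = 28 should equal n(n+1)/2 = 28.)
Step 4: Test statistic W = min(W+, W-) = 10.5.
Step 5: Ties in |d|, so use the tie-corrected normal approximation.
        E[W] = n(n+1)/4 = 7*8/4 = 14.
        Tie groups: |d|=4 (t=2), |d|=6 (t=2); sum(t^3 - t) = 12.
        Var[W] = n(n+1)(2n+1)/24 - sum(t^3-t)/48 = 840/24 - 12/48 = 34.75.
        z = (W - E[W]) / sqrt(Var[W]) = (10.5 - 14) / 5.8949 = -0.5937.
        Two-sided p = 2*Phi(z) = 0.552691.
Step 6: alpha = 0.1. fail to reject H0.

W+ = 10.5, W- = 17.5, W = min = 10.5, p = 0.552691, fail to reject H0.


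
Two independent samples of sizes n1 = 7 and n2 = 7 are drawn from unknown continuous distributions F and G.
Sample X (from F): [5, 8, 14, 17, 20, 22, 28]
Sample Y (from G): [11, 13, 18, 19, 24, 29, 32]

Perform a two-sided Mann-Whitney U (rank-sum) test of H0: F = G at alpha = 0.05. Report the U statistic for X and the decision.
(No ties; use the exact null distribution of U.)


Step 1: Combine and sort all 14 observations; assign midranks.
sorted (value, group): (5,X), (8,X), (11,Y), (13,Y), (14,X), (17,X), (18,Y), (19,Y), (20,X), (22,X), (24,Y), (28,X), (29,Y), (32,Y)
ranks: 5->1, 8->2, 11->3, 13->4, 14->5, 17->6, 18->7, 19->8, 20->9, 22->10, 24->11, 28->12, 29->13, 32->14
Step 2: Rank sum for X: R1 = 1 + 2 + 5 + 6 + 9 + 10 + 12 = 45.
Step 3: U_X = R1 - n1(n1+1)/2 = 45 - 7*8/2 = 45 - 28 = 17.
       U_Y = n1*n2 - U_X = 49 - 17 = 32.
Step 4: No ties, so the exact null distribution of U (based on enumerating the C(14,7) = 3432 equally likely rank assignments) gives the two-sided p-value.
Step 5: p-value = 0.382867; compare to alpha = 0.05. fail to reject H0.

U_X = 17, p = 0.382867, fail to reject H0 at alpha = 0.05.


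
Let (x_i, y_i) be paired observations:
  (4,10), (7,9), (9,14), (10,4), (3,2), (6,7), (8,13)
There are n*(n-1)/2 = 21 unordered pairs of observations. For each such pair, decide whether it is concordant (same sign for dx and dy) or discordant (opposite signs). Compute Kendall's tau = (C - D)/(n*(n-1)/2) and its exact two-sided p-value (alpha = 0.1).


Step 1: Enumerate the 21 unordered pairs (i,j) with i<j and classify each by sign(x_j-x_i) * sign(y_j-y_i).
  (1,2):dx=+3,dy=-1->D; (1,3):dx=+5,dy=+4->C; (1,4):dx=+6,dy=-6->D; (1,5):dx=-1,dy=-8->C
  (1,6):dx=+2,dy=-3->D; (1,7):dx=+4,dy=+3->C; (2,3):dx=+2,dy=+5->C; (2,4):dx=+3,dy=-5->D
  (2,5):dx=-4,dy=-7->C; (2,6):dx=-1,dy=-2->C; (2,7):dx=+1,dy=+4->C; (3,4):dx=+1,dy=-10->D
  (3,5):dx=-6,dy=-12->C; (3,6):dx=-3,dy=-7->C; (3,7):dx=-1,dy=-1->C; (4,5):dx=-7,dy=-2->C
  (4,6):dx=-4,dy=+3->D; (4,7):dx=-2,dy=+9->D; (5,6):dx=+3,dy=+5->C; (5,7):dx=+5,dy=+11->C
  (6,7):dx=+2,dy=+6->C
Step 2: C = 14, D = 7, total pairs = 21.
Step 3: tau = (C - D)/(n(n-1)/2) = (14 - 7)/21 = 0.333333.
Step 4: Exact two-sided p-value (enumerate n! = 5040 permutations of y under H0): p = 0.381349.
Step 5: alpha = 0.1. fail to reject H0.

tau_b = 0.3333 (C=14, D=7), p = 0.381349, fail to reject H0.


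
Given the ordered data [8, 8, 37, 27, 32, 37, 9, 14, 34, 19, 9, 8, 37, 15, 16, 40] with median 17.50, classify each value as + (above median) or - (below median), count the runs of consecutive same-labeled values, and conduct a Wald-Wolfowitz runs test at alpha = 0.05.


Step 1: Compute median = 17.50; label A = above, B = below.
Labels in order: BBAAAABBAABBABBA  (n_A = 8, n_B = 8)
Step 2: Count runs R = 8.
Step 3: Under H0 (random ordering), E[R] = 2*n_A*n_B/(n_A+n_B) + 1 = 2*8*8/16 + 1 = 9.0000.
        Var[R] = 2*n_A*n_B*(2*n_A*n_B - n_A - n_B) / ((n_A+n_B)^2 * (n_A+n_B-1)) = 14336/3840 = 3.7333.
        SD[R] = 1.9322.
Step 4: Continuity-corrected z = (R + 0.5 - E[R]) / SD[R] = (8 + 0.5 - 9.0000) / 1.9322 = -0.2588.
Step 5: Two-sided p-value via normal approximation = 2*(1 - Phi(|z|)) = 0.795809.
Step 6: alpha = 0.05. fail to reject H0.

R = 8, z = -0.2588, p = 0.795809, fail to reject H0.


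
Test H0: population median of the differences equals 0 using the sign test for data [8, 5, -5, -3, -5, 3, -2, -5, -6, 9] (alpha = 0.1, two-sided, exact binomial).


Step 1: Discard zero differences. Original n = 10; n_eff = number of nonzero differences = 10.
Nonzero differences (with sign): +8, +5, -5, -3, -5, +3, -2, -5, -6, +9
Step 2: Count signs: positive = 4, negative = 6.
Step 3: Under H0: P(positive) = 0.5, so the number of positives S ~ Bin(10, 0.5).
Step 4: Two-sided exact p-value = sum of Bin(10,0.5) probabilities at or below the observed probability = 0.753906.
Step 5: alpha = 0.1. fail to reject H0.

n_eff = 10, pos = 4, neg = 6, p = 0.753906, fail to reject H0.
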